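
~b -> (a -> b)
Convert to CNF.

~b -> (a -> b)
⇔ ~~b | (a -> b)   [eliminate ->]
⇔ ~~b | ~a | b   [eliminate ->]
⇔ b | ~a | b   [double negation]
⇔ b | ~a   [simplify]

b | ~a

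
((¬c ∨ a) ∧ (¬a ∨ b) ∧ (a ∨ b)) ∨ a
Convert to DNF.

(¬c ∧ b) ∨ a

((¬c ∨ a) ∧ (¬a ∨ b) ∧ (a ∨ b)) ∨ a
≡ (¬c ∧ ¬a ∧ a) ∨ (¬c ∧ ¬a ∧ b) ∨ (¬c ∧ b ∧ a) ∨ (¬c ∧ b ∧ b) ∨ (a ∧ ¬a ∧ a) ∨ (a ∧ ¬a ∧ b) ∨ (a ∧ b ∧ a) ∨ (a ∧ b ∧ b) ∨ a   [distribute ∧ over ∨]
≡ (¬c ∧ b) ∨ a   [simplify]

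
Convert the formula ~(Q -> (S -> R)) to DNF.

Q & S & ~R

~(Q -> (S -> R))
≡ ~(~Q | (S -> R))   (eliminate ->)
≡ ~(~Q | ~S | R)   (eliminate ->)
≡ ~~Q & ~~S & ~R   (De Morgan)
≡ Q & ~~S & ~R   (double negation)
≡ Q & S & ~R   (double negation)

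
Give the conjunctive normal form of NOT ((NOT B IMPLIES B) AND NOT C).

NOT B OR C

NOT ((NOT B IMPLIES B) AND NOT C)
≡ NOT ((NOT NOT B OR B) AND NOT C)   [eliminate IMPLIES]
≡ NOT (NOT NOT B OR B) OR NOT NOT C   [De Morgan]
≡ (NOT NOT NOT B AND NOT B) OR NOT NOT C   [De Morgan]
≡ (NOT B AND NOT B) OR NOT NOT C   [double negation]
≡ (NOT B AND NOT B) OR C   [double negation]
≡ (NOT B OR C) AND (NOT B OR C)   [distribute OR over AND]
≡ NOT B OR C   [simplify]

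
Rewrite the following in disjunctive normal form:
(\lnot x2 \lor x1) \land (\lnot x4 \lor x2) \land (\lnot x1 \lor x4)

(\lnot x2 \lor x1) \land (\lnot x4 \lor x2) \land (\lnot x1 \lor x4)
⇔ (\lnot x2 \land \lnot x4 \land \lnot x1) \lor (\lnot x2 \land \lnot x4 \land x4) \lor (\lnot x2 \land x2 \land \lnot x1) \lor (\lnot x2 \land x2 \land x4) \lor (x1 \land \lnot x4 \land \lnot x1) \lor (x1 \land \lnot x4 \land x4) \lor (x1 \land x2 \land \lnot x1) \lor (x1 \land x2 \land x4)   (distribute \land over \lor)
⇔ (\lnot x2 \land \lnot x4 \land \lnot x1) \lor (x1 \land x2 \land x4)   (simplify)

(\lnot x2 \land \lnot x4 \land \lnot x1) \lor (x1 \land x2 \land x4)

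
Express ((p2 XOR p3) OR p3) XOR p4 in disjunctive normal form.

(p2 AND NOT p3 AND NOT p4) OR (p3 AND NOT p4) OR (NOT p2 AND NOT p3 AND p4)

((p2 XOR p3) OR p3) XOR p4
= (((p2 XOR p3) OR p3) AND NOT p4) OR (NOT ((p2 XOR p3) OR p3) AND p4)   [expand XOR]
= (((p2 AND NOT p3) OR (NOT p2 AND p3) OR p3) AND NOT p4) OR (NOT ((p2 XOR p3) OR p3) AND p4)   [expand XOR]
= (((p2 AND NOT p3) OR (NOT p2 AND p3) OR p3) AND NOT p4) OR (NOT ((p2 AND NOT p3) OR (NOT p2 AND p3) OR p3) AND p4)   [expand XOR]
= (((p2 AND NOT p3) OR (NOT p2 AND p3) OR p3) AND NOT p4) OR (NOT (p2 AND NOT p3) AND NOT (NOT p2 AND p3) AND NOT p3 AND p4)   [De Morgan]
= (((p2 AND NOT p3) OR (NOT p2 AND p3) OR p3) AND NOT p4) OR ((NOT p2 OR NOT NOT p3) AND NOT (NOT p2 AND p3) AND NOT p3 AND p4)   [De Morgan]
= (((p2 AND NOT p3) OR (NOT p2 AND p3) OR p3) AND NOT p4) OR ((NOT p2 OR p3) AND NOT (NOT p2 AND p3) AND NOT p3 AND p4)   [double negation]
= (((p2 AND NOT p3) OR (NOT p2 AND p3) OR p3) AND NOT p4) OR ((NOT p2 OR p3) AND (NOT NOT p2 OR NOT p3) AND NOT p3 AND p4)   [De Morgan]
= (((p2 AND NOT p3) OR (NOT p2 AND p3) OR p3) AND NOT p4) OR ((NOT p2 OR p3) AND (p2 OR NOT p3) AND NOT p3 AND p4)   [double negation]
= (p2 AND NOT p3 AND NOT p4) OR (NOT p2 AND p3 AND NOT p4) OR (p3 AND NOT p4) OR (NOT p2 AND p2 AND NOT p3 AND p4) OR (NOT p2 AND NOT p3 AND NOT p3 AND p4) OR (p3 AND p2 AND NOT p3 AND p4) OR (p3 AND NOT p3 AND NOT p3 AND p4)   [distribute AND over OR]
= (p2 AND NOT p3 AND NOT p4) OR (p3 AND NOT p4) OR (NOT p2 AND NOT p3 AND p4)   [simplify]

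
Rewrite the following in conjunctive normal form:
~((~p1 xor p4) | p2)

~((~p1 xor p4) | p2)
≡ ~(((~p1 | p4) & ~(~p1 & p4)) | p2)   — expand xor
≡ ~((~p1 | p4) & ~(~p1 & p4)) & ~p2   — De Morgan
≡ (~(~p1 | p4) | ~~(~p1 & p4)) & ~p2   — De Morgan
≡ ((~~p1 & ~p4) | ~~(~p1 & p4)) & ~p2   — De Morgan
≡ ((p1 & ~p4) | ~~(~p1 & p4)) & ~p2   — double negation
≡ ((p1 & ~p4) | (~p1 & p4)) & ~p2   — double negation
≡ (p1 | ~p1) & (p1 | p4) & (~p4 | ~p1) & (~p4 | p4) & ~p2   — distribute | over &
≡ (p1 | p4) & (~p4 | ~p1) & ~p2   — simplify

(p1 | p4) & (~p4 | ~p1) & ~p2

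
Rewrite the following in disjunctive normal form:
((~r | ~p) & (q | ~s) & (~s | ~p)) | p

((~r | ~p) & (q | ~s) & (~s | ~p)) | p
≡ (~r & q & ~s) | (~r & q & ~p) | (~r & ~s & ~s) | (~r & ~s & ~p) | (~p & q & ~s) | (~p & q & ~p) | (~p & ~s & ~s) | (~p & ~s & ~p) | p   — distribute & over |
≡ (~r & ~s) | (~p & q) | (~p & ~s) | p   — simplify

(~r & ~s) | (~p & q) | (~p & ~s) | p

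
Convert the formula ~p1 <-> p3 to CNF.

(p1 | p3) & (~p3 | ~p1)

~p1 <-> p3
≡ (~p1 -> p3) & (p3 -> ~p1)   [eliminate <->]
≡ (~~p1 | p3) & (p3 -> ~p1)   [eliminate ->]
≡ (~~p1 | p3) & (~p3 | ~p1)   [eliminate ->]
≡ (p1 | p3) & (~p3 | ~p1)   [double negation]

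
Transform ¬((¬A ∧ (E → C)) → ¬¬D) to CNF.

¬((¬A ∧ (E → C)) → ¬¬D)
≡ ¬(¬(¬A ∧ (E → C)) ∨ ¬¬D)   — eliminate →
≡ ¬(¬(¬A ∧ (¬E ∨ C)) ∨ ¬¬D)   — eliminate →
≡ ¬¬(¬A ∧ (¬E ∨ C)) ∧ ¬¬¬D   — De Morgan
≡ ¬A ∧ (¬E ∨ C) ∧ ¬¬¬D   — double negation
≡ ¬A ∧ (¬E ∨ C) ∧ ¬D   — double negation

¬A ∧ (¬E ∨ C) ∧ ¬D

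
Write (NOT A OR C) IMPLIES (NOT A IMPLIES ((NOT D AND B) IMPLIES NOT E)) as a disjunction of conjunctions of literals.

(NOT A OR C) IMPLIES (NOT A IMPLIES ((NOT D AND B) IMPLIES NOT E))
≡ NOT (NOT A OR C) OR (NOT A IMPLIES ((NOT D AND B) IMPLIES NOT E))   — eliminate IMPLIES
≡ NOT (NOT A OR C) OR NOT NOT A OR ((NOT D AND B) IMPLIES NOT E)   — eliminate IMPLIES
≡ NOT (NOT A OR C) OR NOT NOT A OR NOT (NOT D AND B) OR NOT E   — eliminate IMPLIES
≡ (NOT NOT A AND NOT C) OR NOT NOT A OR NOT (NOT D AND B) OR NOT E   — De Morgan
≡ (A AND NOT C) OR NOT NOT A OR NOT (NOT D AND B) OR NOT E   — double negation
≡ (A AND NOT C) OR A OR NOT (NOT D AND B) OR NOT E   — double negation
≡ (A AND NOT C) OR A OR NOT NOT D OR NOT B OR NOT E   — De Morgan
≡ (A AND NOT C) OR A OR D OR NOT B OR NOT E   — double negation
≡ A OR D OR NOT B OR NOT E   — simplify

A OR D OR NOT B OR NOT E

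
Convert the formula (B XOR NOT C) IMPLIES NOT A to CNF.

(NOT B OR NOT C OR NOT A) AND (C OR B OR NOT A)

(B XOR NOT C) IMPLIES NOT A
⇔ NOT (B XOR NOT C) OR NOT A   [eliminate IMPLIES]
⇔ NOT ((B OR NOT C) AND NOT (B AND NOT C)) OR NOT A   [expand XOR]
⇔ NOT (B OR NOT C) OR NOT NOT (B AND NOT C) OR NOT A   [De Morgan]
⇔ (NOT B AND NOT NOT C) OR NOT NOT (B AND NOT C) OR NOT A   [De Morgan]
⇔ (NOT B AND C) OR NOT NOT (B AND NOT C) OR NOT A   [double negation]
⇔ (NOT B AND C) OR (B AND NOT C) OR NOT A   [double negation]
⇔ (NOT B OR B OR NOT A) AND (NOT B OR NOT C OR NOT A) AND (C OR B OR NOT A) AND (C OR NOT C OR NOT A)   [distribute OR over AND]
⇔ (NOT B OR NOT C OR NOT A) AND (C OR B OR NOT A)   [simplify]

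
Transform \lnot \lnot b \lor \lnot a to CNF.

\lnot \lnot b \lor \lnot a
≡ b \lor \lnot a   [double negation]

b \lor \lnot a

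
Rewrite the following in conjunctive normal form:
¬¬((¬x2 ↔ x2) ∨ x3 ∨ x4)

(x2 ∨ x3 ∨ x4) ∧ (¬x2 ∨ x3 ∨ x4)

¬¬((¬x2 ↔ x2) ∨ x3 ∨ x4)
= ¬¬(((¬x2 → x2) ∧ (x2 → ¬x2)) ∨ x3 ∨ x4)   [eliminate ↔]
= ¬¬(((¬¬x2 ∨ x2) ∧ (x2 → ¬x2)) ∨ x3 ∨ x4)   [eliminate →]
= ¬¬(((¬¬x2 ∨ x2) ∧ (¬x2 ∨ ¬x2)) ∨ x3 ∨ x4)   [eliminate →]
= ((¬¬x2 ∨ x2) ∧ (¬x2 ∨ ¬x2)) ∨ x3 ∨ x4   [double negation]
= ((x2 ∨ x2) ∧ (¬x2 ∨ ¬x2)) ∨ x3 ∨ x4   [double negation]
= (x2 ∨ x2 ∨ x3 ∨ x4) ∧ (¬x2 ∨ ¬x2 ∨ x3 ∨ x4)   [distribute ∨ over ∧]
= (x2 ∨ x3 ∨ x4) ∧ (¬x2 ∨ x3 ∨ x4)   [simplify]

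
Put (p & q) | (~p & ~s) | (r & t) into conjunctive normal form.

(p & q) | (~p & ~s) | (r & t)
= (p | ~p | r) & (p | ~p | t) & (p | ~s | r) & (p | ~s | t) & (q | ~p | r) & (q | ~p | t) & (q | ~s | r) & (q | ~s | t)
= (p | ~s | r) & (p | ~s | t) & (q | ~p | r) & (q | ~p | t) & (q | ~s | r) & (q | ~s | t)

(p | ~s | r) & (p | ~s | t) & (q | ~p | r) & (q | ~p | t) & (q | ~s | r) & (q | ~s | t)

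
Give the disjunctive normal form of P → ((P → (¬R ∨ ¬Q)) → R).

¬P ∨ R

P → ((P → (¬R ∨ ¬Q)) → R)
⇔ ¬P ∨ ((P → (¬R ∨ ¬Q)) → R)   — eliminate →
⇔ ¬P ∨ ¬(P → (¬R ∨ ¬Q)) ∨ R   — eliminate →
⇔ ¬P ∨ ¬(¬P ∨ ¬R ∨ ¬Q) ∨ R   — eliminate →
⇔ ¬P ∨ (¬¬P ∧ ¬¬R ∧ ¬¬Q) ∨ R   — De Morgan
⇔ ¬P ∨ (P ∧ ¬¬R ∧ ¬¬Q) ∨ R   — double negation
⇔ ¬P ∨ (P ∧ R ∧ ¬¬Q) ∨ R   — double negation
⇔ ¬P ∨ (P ∧ R ∧ Q) ∨ R   — double negation
⇔ ¬P ∨ R   — simplify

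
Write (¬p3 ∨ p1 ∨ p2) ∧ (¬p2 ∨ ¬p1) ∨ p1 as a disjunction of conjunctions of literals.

¬p3 ∧ ¬p2 ∨ ¬p3 ∧ ¬p1 ∨ p2 ∧ ¬p1 ∨ p1

(¬p3 ∨ p1 ∨ p2) ∧ (¬p2 ∨ ¬p1) ∨ p1
≡ ¬p3 ∧ ¬p2 ∨ ¬p3 ∧ ¬p1 ∨ p1 ∧ ¬p2 ∨ p1 ∧ ¬p1 ∨ p2 ∧ ¬p2 ∨ p2 ∧ ¬p1 ∨ p1   — distribute ∧ over ∨
≡ ¬p3 ∧ ¬p2 ∨ ¬p3 ∧ ¬p1 ∨ p2 ∧ ¬p1 ∨ p1   — simplify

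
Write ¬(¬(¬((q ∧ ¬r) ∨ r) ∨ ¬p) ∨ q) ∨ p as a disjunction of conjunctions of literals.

¬(¬(¬((q ∧ ¬r) ∨ r) ∨ ¬p) ∨ q) ∨ p
≡ (¬¬(¬((q ∧ ¬r) ∨ r) ∨ ¬p) ∧ ¬q) ∨ p   (De Morgan)
≡ ((¬((q ∧ ¬r) ∨ r) ∨ ¬p) ∧ ¬q) ∨ p   (double negation)
≡ (((¬(q ∧ ¬r) ∧ ¬r) ∨ ¬p) ∧ ¬q) ∨ p   (De Morgan)
≡ ((((¬q ∨ ¬¬r) ∧ ¬r) ∨ ¬p) ∧ ¬q) ∨ p   (De Morgan)
≡ ((((¬q ∨ r) ∧ ¬r) ∨ ¬p) ∧ ¬q) ∨ p   (double negation)
≡ (¬q ∧ ¬r ∧ ¬q) ∨ (r ∧ ¬r ∧ ¬q) ∨ (¬p ∧ ¬q) ∨ p   (distribute ∧ over ∨)
≡ (¬q ∧ ¬r) ∨ (¬p ∧ ¬q) ∨ p   (simplify)

(¬q ∧ ¬r) ∨ (¬p ∧ ¬q) ∨ p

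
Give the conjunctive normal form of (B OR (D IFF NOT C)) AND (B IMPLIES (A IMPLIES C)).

(B OR (D IFF NOT C)) AND (B IMPLIES (A IMPLIES C))
≡ (B OR ((D IMPLIES NOT C) AND (NOT C IMPLIES D))) AND (B IMPLIES (A IMPLIES C))   [eliminate IFF]
≡ (B OR ((NOT D OR NOT C) AND (NOT C IMPLIES D))) AND (B IMPLIES (A IMPLIES C))   [eliminate IMPLIES]
≡ (B OR ((NOT D OR NOT C) AND (NOT NOT C OR D))) AND (B IMPLIES (A IMPLIES C))   [eliminate IMPLIES]
≡ (B OR ((NOT D OR NOT C) AND (NOT NOT C OR D))) AND (NOT B OR (A IMPLIES C))   [eliminate IMPLIES]
≡ (B OR ((NOT D OR NOT C) AND (NOT NOT C OR D))) AND (NOT B OR NOT A OR C)   [eliminate IMPLIES]
≡ (B OR ((NOT D OR NOT C) AND (C OR D))) AND (NOT B OR NOT A OR C)   [double negation]
≡ (B OR NOT D OR NOT C) AND (B OR C OR D) AND (NOT B OR NOT A OR C)   [distribute OR over AND]

(B OR NOT D OR NOT C) AND (B OR C OR D) AND (NOT B OR NOT A OR C)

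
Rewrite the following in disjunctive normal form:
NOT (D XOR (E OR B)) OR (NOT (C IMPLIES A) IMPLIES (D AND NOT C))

NOT (D XOR (E OR B)) OR (NOT (C IMPLIES A) IMPLIES (D AND NOT C))
≡ NOT ((D AND NOT (E OR B)) OR (NOT D AND (E OR B))) OR (NOT (C IMPLIES A) IMPLIES (D AND NOT C))   [expand XOR]
≡ NOT ((D AND NOT (E OR B)) OR (NOT D AND (E OR B))) OR NOT NOT (C IMPLIES A) OR (D AND NOT C)   [eliminate IMPLIES]
≡ NOT ((D AND NOT (E OR B)) OR (NOT D AND (E OR B))) OR NOT NOT (NOT C OR A) OR (D AND NOT C)   [eliminate IMPLIES]
≡ (NOT (D AND NOT (E OR B)) AND NOT (NOT D AND (E OR B))) OR NOT NOT (NOT C OR A) OR (D AND NOT C)   [De Morgan]
≡ ((NOT D OR NOT NOT (E OR B)) AND NOT (NOT D AND (E OR B))) OR NOT NOT (NOT C OR A) OR (D AND NOT C)   [De Morgan]
≡ ((NOT D OR E OR B) AND NOT (NOT D AND (E OR B))) OR NOT NOT (NOT C OR A) OR (D AND NOT C)   [double negation]
≡ ((NOT D OR E OR B) AND (NOT NOT D OR NOT (E OR B))) OR NOT NOT (NOT C OR A) OR (D AND NOT C)   [De Morgan]
≡ ((NOT D OR E OR B) AND (D OR NOT (E OR B))) OR NOT NOT (NOT C OR A) OR (D AND NOT C)   [double negation]
≡ ((NOT D OR E OR B) AND (D OR (NOT E AND NOT B))) OR NOT NOT (NOT C OR A) OR (D AND NOT C)   [De Morgan]
≡ ((NOT D OR E OR B) AND (D OR (NOT E AND NOT B))) OR NOT C OR A OR (D AND NOT C)   [double negation]
≡ (NOT D AND D) OR (NOT D AND NOT E AND NOT B) OR (E AND D) OR (E AND NOT E AND NOT B) OR (B AND D) OR (B AND NOT E AND NOT B) OR NOT C OR A OR (D AND NOT C)   [distribute AND over OR]
≡ (NOT D AND NOT E AND NOT B) OR (E AND D) OR (B AND D) OR NOT C OR A   [simplify]

(NOT D AND NOT E AND NOT B) OR (E AND D) OR (B AND D) OR NOT C OR A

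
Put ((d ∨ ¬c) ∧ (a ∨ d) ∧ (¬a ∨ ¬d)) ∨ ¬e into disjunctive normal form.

((d ∨ ¬c) ∧ (a ∨ d) ∧ (¬a ∨ ¬d)) ∨ ¬e
≡ (d ∧ a ∧ ¬a) ∨ (d ∧ a ∧ ¬d) ∨ (d ∧ d ∧ ¬a) ∨ (d ∧ d ∧ ¬d) ∨ (¬c ∧ a ∧ ¬a) ∨ (¬c ∧ a ∧ ¬d) ∨ (¬c ∧ d ∧ ¬a) ∨ (¬c ∧ d ∧ ¬d) ∨ ¬e   — distribute ∧ over ∨
≡ (d ∧ ¬a) ∨ (¬c ∧ a ∧ ¬d) ∨ ¬e   — simplify

(d ∧ ¬a) ∨ (¬c ∧ a ∧ ¬d) ∨ ¬e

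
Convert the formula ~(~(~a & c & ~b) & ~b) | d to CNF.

~(~(~a & c & ~b) & ~b) | d
⇔ ~~(~a & c & ~b) | ~~b | d   — De Morgan
⇔ (~a & c & ~b) | ~~b | d   — double negation
⇔ (~a & c & ~b) | b | d   — double negation
⇔ (~a | b | d) & (c | b | d) & (~b | b | d)   — distribute | over &
⇔ (~a | b | d) & (c | b | d)   — simplify

(~a | b | d) & (c | b | d)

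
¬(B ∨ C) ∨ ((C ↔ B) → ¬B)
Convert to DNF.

(B ∧ ¬C) ∨ ¬B

¬(B ∨ C) ∨ ((C ↔ B) → ¬B)
= ¬(B ∨ C) ∨ ¬(C ↔ B) ∨ ¬B   [eliminate →]
= ¬(B ∨ C) ∨ ¬((C → B) ∧ (B → C)) ∨ ¬B   [eliminate ↔]
= ¬(B ∨ C) ∨ ¬((¬C ∨ B) ∧ (B → C)) ∨ ¬B   [eliminate →]
= ¬(B ∨ C) ∨ ¬((¬C ∨ B) ∧ (¬B ∨ C)) ∨ ¬B   [eliminate →]
= (¬B ∧ ¬C) ∨ ¬((¬C ∨ B) ∧ (¬B ∨ C)) ∨ ¬B   [De Morgan]
= (¬B ∧ ¬C) ∨ ¬(¬C ∨ B) ∨ ¬(¬B ∨ C) ∨ ¬B   [De Morgan]
= (¬B ∧ ¬C) ∨ (¬¬C ∧ ¬B) ∨ ¬(¬B ∨ C) ∨ ¬B   [De Morgan]
= (¬B ∧ ¬C) ∨ (C ∧ ¬B) ∨ ¬(¬B ∨ C) ∨ ¬B   [double negation]
= (¬B ∧ ¬C) ∨ (C ∧ ¬B) ∨ (¬¬B ∧ ¬C) ∨ ¬B   [De Morgan]
= (¬B ∧ ¬C) ∨ (C ∧ ¬B) ∨ (B ∧ ¬C) ∨ ¬B   [double negation]
= (B ∧ ¬C) ∨ ¬B   [simplify]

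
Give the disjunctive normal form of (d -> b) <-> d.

d & b

(d -> b) <-> d
⇔ ((d -> b) -> d) & (d -> (d -> b))   — eliminate <->
⇔ (~(d -> b) | d) & (d -> (d -> b))   — eliminate ->
⇔ (~(~d | b) | d) & (d -> (d -> b))   — eliminate ->
⇔ (~(~d | b) | d) & (~d | (d -> b))   — eliminate ->
⇔ (~(~d | b) | d) & (~d | ~d | b)   — eliminate ->
⇔ ((~~d & ~b) | d) & (~d | ~d | b)   — De Morgan
⇔ ((d & ~b) | d) & (~d | ~d | b)   — double negation
⇔ (d & ~b & ~d) | (d & ~b & ~d) | (d & ~b & b) | (d & ~d) | (d & ~d) | (d & b)   — distribute & over |
⇔ d & b   — simplify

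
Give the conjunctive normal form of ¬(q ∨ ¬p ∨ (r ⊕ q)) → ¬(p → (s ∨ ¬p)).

q ∨ ¬p ∨ r ∨ ¬s

¬(q ∨ ¬p ∨ (r ⊕ q)) → ¬(p → (s ∨ ¬p))
⇔ ¬¬(q ∨ ¬p ∨ (r ⊕ q)) ∨ ¬(p → (s ∨ ¬p))   [eliminate →]
⇔ ¬¬(q ∨ ¬p ∨ ((r ∨ q) ∧ ¬(r ∧ q))) ∨ ¬(p → (s ∨ ¬p))   [expand ⊕]
⇔ ¬¬(q ∨ ¬p ∨ ((r ∨ q) ∧ ¬(r ∧ q))) ∨ ¬(¬p ∨ s ∨ ¬p)   [eliminate →]
⇔ q ∨ ¬p ∨ ((r ∨ q) ∧ ¬(r ∧ q)) ∨ ¬(¬p ∨ s ∨ ¬p)   [double negation]
⇔ q ∨ ¬p ∨ ((r ∨ q) ∧ (¬r ∨ ¬q)) ∨ ¬(¬p ∨ s ∨ ¬p)   [De Morgan]
⇔ q ∨ ¬p ∨ ((r ∨ q) ∧ (¬r ∨ ¬q)) ∨ (¬¬p ∧ ¬s ∧ ¬¬p)   [De Morgan]
⇔ q ∨ ¬p ∨ ((r ∨ q) ∧ (¬r ∨ ¬q)) ∨ (p ∧ ¬s ∧ ¬¬p)   [double negation]
⇔ q ∨ ¬p ∨ ((r ∨ q) ∧ (¬r ∨ ¬q)) ∨ (p ∧ ¬s ∧ p)   [double negation]
⇔ (q ∨ ¬p ∨ r ∨ q ∨ p) ∧ (q ∨ ¬p ∨ r ∨ q ∨ ¬s) ∧ (q ∨ ¬p ∨ r ∨ q ∨ p) ∧ (q ∨ ¬p ∨ ¬r ∨ ¬q ∨ p) ∧ (q ∨ ¬p ∨ ¬r ∨ ¬q ∨ ¬s) ∧ (q ∨ ¬p ∨ ¬r ∨ ¬q ∨ p)   [distribute ∨ over ∧]
⇔ q ∨ ¬p ∨ r ∨ ¬s   [simplify]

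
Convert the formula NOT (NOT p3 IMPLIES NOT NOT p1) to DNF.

NOT (NOT p3 IMPLIES NOT NOT p1)
≡ NOT (NOT NOT p3 OR NOT NOT p1)   [eliminate IMPLIES]
≡ NOT NOT NOT p3 AND NOT NOT NOT p1   [De Morgan]
≡ NOT p3 AND NOT NOT NOT p1   [double negation]
≡ NOT p3 AND NOT p1   [double negation]

NOT p3 AND NOT p1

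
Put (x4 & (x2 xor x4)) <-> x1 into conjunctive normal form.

(~x4 | x2 | x1) & (~x1 | x4) & (~x1 | ~x2 | ~x4)

(x4 & (x2 xor x4)) <-> x1
= ((x4 & (x2 xor x4)) -> x1) & (x1 -> (x4 & (x2 xor x4)))   [eliminate <->]
= (~(x4 & (x2 xor x4)) | x1) & (x1 -> (x4 & (x2 xor x4)))   [eliminate ->]
= (~(x4 & (x2 | x4) & ~(x2 & x4)) | x1) & (x1 -> (x4 & (x2 xor x4)))   [expand xor]
= (~(x4 & (x2 | x4) & ~(x2 & x4)) | x1) & (~x1 | (x4 & (x2 xor x4)))   [eliminate ->]
= (~(x4 & (x2 | x4) & ~(x2 & x4)) | x1) & (~x1 | (x4 & (x2 | x4) & ~(x2 & x4)))   [expand xor]
= (~x4 | ~(x2 | x4) | ~~(x2 & x4) | x1) & (~x1 | (x4 & (x2 | x4) & ~(x2 & x4)))   [De Morgan]
= (~x4 | (~x2 & ~x4) | ~~(x2 & x4) | x1) & (~x1 | (x4 & (x2 | x4) & ~(x2 & x4)))   [De Morgan]
= (~x4 | (~x2 & ~x4) | (x2 & x4) | x1) & (~x1 | (x4 & (x2 | x4) & ~(x2 & x4)))   [double negation]
= (~x4 | (~x2 & ~x4) | (x2 & x4) | x1) & (~x1 | (x4 & (x2 | x4) & (~x2 | ~x4)))   [De Morgan]
= (~x4 | ~x2 | x2 | x1) & (~x4 | ~x2 | x4 | x1) & (~x4 | ~x4 | x2 | x1) & (~x4 | ~x4 | x4 | x1) & (~x1 | x4) & (~x1 | x2 | x4) & (~x1 | ~x2 | ~x4)   [distribute | over &]
= (~x4 | x2 | x1) & (~x1 | x4) & (~x1 | ~x2 | ~x4)   [simplify]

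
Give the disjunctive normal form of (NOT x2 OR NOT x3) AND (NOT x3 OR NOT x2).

NOT x2 OR NOT x3

(NOT x2 OR NOT x3) AND (NOT x3 OR NOT x2)
= (NOT x2 AND NOT x3) OR (NOT x2 AND NOT x2) OR (NOT x3 AND NOT x3) OR (NOT x3 AND NOT x2)   [distribute AND over OR]
= NOT x2 OR NOT x3   [simplify]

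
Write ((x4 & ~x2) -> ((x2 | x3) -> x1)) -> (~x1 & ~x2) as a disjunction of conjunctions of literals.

((x4 & ~x2) -> ((x2 | x3) -> x1)) -> (~x1 & ~x2)
⇔ ~((x4 & ~x2) -> ((x2 | x3) -> x1)) | (~x1 & ~x2)   — eliminate ->
⇔ ~(~(x4 & ~x2) | ((x2 | x3) -> x1)) | (~x1 & ~x2)   — eliminate ->
⇔ ~(~(x4 & ~x2) | ~(x2 | x3) | x1) | (~x1 & ~x2)   — eliminate ->
⇔ (~~(x4 & ~x2) & ~~(x2 | x3) & ~x1) | (~x1 & ~x2)   — De Morgan
⇔ (x4 & ~x2 & ~~(x2 | x3) & ~x1) | (~x1 & ~x2)   — double negation
⇔ (x4 & ~x2 & (x2 | x3) & ~x1) | (~x1 & ~x2)   — double negation
⇔ (x4 & ~x2 & x2 & ~x1) | (x4 & ~x2 & x3 & ~x1) | (~x1 & ~x2)   — distribute & over |
⇔ ~x1 & ~x2   — simplify

~x1 & ~x2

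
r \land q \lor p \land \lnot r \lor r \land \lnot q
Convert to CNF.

r \land q \lor p \land \lnot r \lor r \land \lnot q
≡ (r \lor p \lor r) \land (r \lor p \lor \lnot q) \land (r \lor \lnot r \lor r) \land (r \lor \lnot r \lor \lnot q) \land (q \lor p \lor r) \land (q \lor p \lor \lnot q) \land (q \lor \lnot r \lor r) \land (q \lor \lnot r \lor \lnot q)   (distribute \lor over \land)
≡ r \lor p   (simplify)

r \lor p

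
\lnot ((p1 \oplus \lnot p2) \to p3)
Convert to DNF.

(p1 \land p2 \land \lnot p3) \lor (\lnot p1 \land \lnot p2 \land \lnot p3)

\lnot ((p1 \oplus \lnot p2) \to p3)
⇔ \lnot (\lnot (p1 \oplus \lnot p2) \lor p3)   (eliminate \to)
⇔ \lnot (\lnot ((p1 \land \lnot \lnot p2) \lor (\lnot p1 \land \lnot p2)) \lor p3)   (expand \oplus)
⇔ \lnot \lnot ((p1 \land \lnot \lnot p2) \lor (\lnot p1 \land \lnot p2)) \land \lnot p3   (De Morgan)
⇔ ((p1 \land \lnot \lnot p2) \lor (\lnot p1 \land \lnot p2)) \land \lnot p3   (double negation)
⇔ ((p1 \land p2) \lor (\lnot p1 \land \lnot p2)) \land \lnot p3   (double negation)
⇔ (p1 \land p2 \land \lnot p3) \lor (\lnot p1 \land \lnot p2 \land \lnot p3)   (distribute \land over \lor)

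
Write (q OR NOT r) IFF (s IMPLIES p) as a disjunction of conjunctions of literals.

(NOT q AND r AND s AND NOT p) OR (NOT s AND q) OR (NOT s AND NOT r) OR (p AND q) OR (p AND NOT r)

(q OR NOT r) IFF (s IMPLIES p)
⇔ ((q OR NOT r) IMPLIES (s IMPLIES p)) AND ((s IMPLIES p) IMPLIES (q OR NOT r))   — eliminate IFF
⇔ (NOT (q OR NOT r) OR (s IMPLIES p)) AND ((s IMPLIES p) IMPLIES (q OR NOT r))   — eliminate IMPLIES
⇔ (NOT (q OR NOT r) OR NOT s OR p) AND ((s IMPLIES p) IMPLIES (q OR NOT r))   — eliminate IMPLIES
⇔ (NOT (q OR NOT r) OR NOT s OR p) AND (NOT (s IMPLIES p) OR q OR NOT r)   — eliminate IMPLIES
⇔ (NOT (q OR NOT r) OR NOT s OR p) AND (NOT (NOT s OR p) OR q OR NOT r)   — eliminate IMPLIES
⇔ ((NOT q AND NOT NOT r) OR NOT s OR p) AND (NOT (NOT s OR p) OR q OR NOT r)   — De Morgan
⇔ ((NOT q AND r) OR NOT s OR p) AND (NOT (NOT s OR p) OR q OR NOT r)   — double negation
⇔ ((NOT q AND r) OR NOT s OR p) AND ((NOT NOT s AND NOT p) OR q OR NOT r)   — De Morgan
⇔ ((NOT q AND r) OR NOT s OR p) AND ((s AND NOT p) OR q OR NOT r)   — double negation
⇔ (NOT q AND r AND s AND NOT p) OR (NOT q AND r AND q) OR (NOT q AND r AND NOT r) OR (NOT s AND s AND NOT p) OR (NOT s AND q) OR (NOT s AND NOT r) OR (p AND s AND NOT p) OR (p AND q) OR (p AND NOT r)   — distribute AND over OR
⇔ (NOT q AND r AND s AND NOT p) OR (NOT s AND q) OR (NOT s AND NOT r) OR (p AND q) OR (p AND NOT r)   — simplify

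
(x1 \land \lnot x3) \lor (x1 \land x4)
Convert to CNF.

x1 \land (\lnot x3 \lor x4)

(x1 \land \lnot x3) \lor (x1 \land x4)
⇔ (x1 \lor x1) \land (x1 \lor x4) \land (\lnot x3 \lor x1) \land (\lnot x3 \lor x4)
⇔ x1 \land (\lnot x3 \lor x4)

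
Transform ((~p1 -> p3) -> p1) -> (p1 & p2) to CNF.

(p1 | p3) & (~p1 | p2)

((~p1 -> p3) -> p1) -> (p1 & p2)
≡ ~((~p1 -> p3) -> p1) | (p1 & p2)   [eliminate ->]
≡ ~(~(~p1 -> p3) | p1) | (p1 & p2)   [eliminate ->]
≡ ~(~(~~p1 | p3) | p1) | (p1 & p2)   [eliminate ->]
≡ (~~(~~p1 | p3) & ~p1) | (p1 & p2)   [De Morgan]
≡ ((~~p1 | p3) & ~p1) | (p1 & p2)   [double negation]
≡ ((p1 | p3) & ~p1) | (p1 & p2)   [double negation]
≡ (p1 | p3 | p1) & (p1 | p3 | p2) & (~p1 | p1) & (~p1 | p2)   [distribute | over &]
≡ (p1 | p3) & (~p1 | p2)   [simplify]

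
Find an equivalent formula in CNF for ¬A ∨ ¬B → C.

¬A ∨ ¬B → C
= ¬(¬A ∨ ¬B) ∨ C   [eliminate →]
= ¬¬A ∧ ¬¬B ∨ C   [De Morgan]
= A ∧ ¬¬B ∨ C   [double negation]
= A ∧ B ∨ C   [double negation]
= (A ∨ C) ∧ (B ∨ C)   [distribute ∨ over ∧]

(A ∨ C) ∧ (B ∨ C)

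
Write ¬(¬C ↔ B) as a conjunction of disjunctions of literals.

¬(¬C ↔ B)
= ¬((¬C → B) ∧ (B → ¬C))   (eliminate ↔)
= ¬((¬¬C ∨ B) ∧ (B → ¬C))   (eliminate →)
= ¬((¬¬C ∨ B) ∧ (¬B ∨ ¬C))   (eliminate →)
= ¬(¬¬C ∨ B) ∨ ¬(¬B ∨ ¬C)   (De Morgan)
= (¬¬¬C ∧ ¬B) ∨ ¬(¬B ∨ ¬C)   (De Morgan)
= (¬C ∧ ¬B) ∨ ¬(¬B ∨ ¬C)   (double negation)
= (¬C ∧ ¬B) ∨ (¬¬B ∧ ¬¬C)   (De Morgan)
= (¬C ∧ ¬B) ∨ (B ∧ ¬¬C)   (double negation)
= (¬C ∧ ¬B) ∨ (B ∧ C)   (double negation)
= (¬C ∨ B) ∧ (¬C ∨ C) ∧ (¬B ∨ B) ∧ (¬B ∨ C)   (distribute ∨ over ∧)
= (¬C ∨ B) ∧ (¬B ∨ C)   (simplify)

(¬C ∨ B) ∧ (¬B ∨ C)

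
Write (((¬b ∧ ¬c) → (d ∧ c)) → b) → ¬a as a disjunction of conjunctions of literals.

(((¬b ∧ ¬c) → (d ∧ c)) → b) → ¬a
⇔ ¬(((¬b ∧ ¬c) → (d ∧ c)) → b) ∨ ¬a   (eliminate →)
⇔ ¬(¬((¬b ∧ ¬c) → (d ∧ c)) ∨ b) ∨ ¬a   (eliminate →)
⇔ ¬(¬(¬(¬b ∧ ¬c) ∨ (d ∧ c)) ∨ b) ∨ ¬a   (eliminate →)
⇔ (¬¬(¬(¬b ∧ ¬c) ∨ (d ∧ c)) ∧ ¬b) ∨ ¬a   (De Morgan)
⇔ ((¬(¬b ∧ ¬c) ∨ (d ∧ c)) ∧ ¬b) ∨ ¬a   (double negation)
⇔ ((¬¬b ∨ ¬¬c ∨ (d ∧ c)) ∧ ¬b) ∨ ¬a   (De Morgan)
⇔ ((b ∨ ¬¬c ∨ (d ∧ c)) ∧ ¬b) ∨ ¬a   (double negation)
⇔ ((b ∨ c ∨ (d ∧ c)) ∧ ¬b) ∨ ¬a   (double negation)
⇔ (b ∧ ¬b) ∨ (c ∧ ¬b) ∨ (d ∧ c ∧ ¬b) ∨ ¬a   (distribute ∧ over ∨)
⇔ (c ∧ ¬b) ∨ ¬a   (simplify)

(c ∧ ¬b) ∨ ¬a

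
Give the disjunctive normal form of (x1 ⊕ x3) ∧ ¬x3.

x1 ∧ ¬x3

(x1 ⊕ x3) ∧ ¬x3
= ((x1 ∧ ¬x3) ∨ (¬x1 ∧ x3)) ∧ ¬x3   (expand ⊕)
= (x1 ∧ ¬x3 ∧ ¬x3) ∨ (¬x1 ∧ x3 ∧ ¬x3)   (distribute ∧ over ∨)
= x1 ∧ ¬x3   (simplify)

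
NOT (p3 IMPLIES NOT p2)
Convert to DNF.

p3 AND p2

NOT (p3 IMPLIES NOT p2)
⇔ NOT (NOT p3 OR NOT p2)   [eliminate IMPLIES]
⇔ NOT NOT p3 AND NOT NOT p2   [De Morgan]
⇔ p3 AND NOT NOT p2   [double negation]
⇔ p3 AND p2   [double negation]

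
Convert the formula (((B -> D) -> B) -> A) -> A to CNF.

B | A

(((B -> D) -> B) -> A) -> A
≡ ~(((B -> D) -> B) -> A) | A   (eliminate ->)
≡ ~(~((B -> D) -> B) | A) | A   (eliminate ->)
≡ ~(~(~(B -> D) | B) | A) | A   (eliminate ->)
≡ ~(~(~(~B | D) | B) | A) | A   (eliminate ->)
≡ (~~(~(~B | D) | B) & ~A) | A   (De Morgan)
≡ ((~(~B | D) | B) & ~A) | A   (double negation)
≡ (((~~B & ~D) | B) & ~A) | A   (De Morgan)
≡ (((B & ~D) | B) & ~A) | A   (double negation)
≡ (B | B | A) & (~D | B | A) & (~A | A)   (distribute | over &)
≡ B | A   (simplify)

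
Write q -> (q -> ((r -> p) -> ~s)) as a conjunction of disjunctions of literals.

q -> (q -> ((r -> p) -> ~s))
= ~q | (q -> ((r -> p) -> ~s))
= ~q | ~q | ((r -> p) -> ~s)
= ~q | ~q | ~(r -> p) | ~s
= ~q | ~q | ~(~r | p) | ~s
= ~q | ~q | (~~r & ~p) | ~s
= ~q | ~q | (r & ~p) | ~s
= (~q | ~q | r | ~s) & (~q | ~q | ~p | ~s)
= (~q | r | ~s) & (~q | ~p | ~s)

(~q | r | ~s) & (~q | ~p | ~s)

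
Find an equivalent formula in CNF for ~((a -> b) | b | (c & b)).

a & ~b

~((a -> b) | b | (c & b))
⇔ ~(~a | b | b | (c & b))   [eliminate ->]
⇔ ~~a & ~b & ~b & ~(c & b)   [De Morgan]
⇔ a & ~b & ~b & ~(c & b)   [double negation]
⇔ a & ~b & ~b & (~c | ~b)   [De Morgan]
⇔ a & ~b   [simplify]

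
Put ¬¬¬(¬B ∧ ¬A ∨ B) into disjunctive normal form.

¬¬¬(¬B ∧ ¬A ∨ B)
= ¬(¬B ∧ ¬A ∨ B)
= ¬(¬B ∧ ¬A) ∧ ¬B
= (¬¬B ∨ ¬¬A) ∧ ¬B
= (B ∨ ¬¬A) ∧ ¬B
= (B ∨ A) ∧ ¬B
= B ∧ ¬B ∨ A ∧ ¬B
= A ∧ ¬B

A ∧ ¬B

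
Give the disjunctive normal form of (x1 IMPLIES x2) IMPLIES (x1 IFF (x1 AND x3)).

(x1 IMPLIES x2) IMPLIES (x1 IFF (x1 AND x3))
⇔ NOT (x1 IMPLIES x2) OR (x1 IFF (x1 AND x3))   — eliminate IMPLIES
⇔ NOT (NOT x1 OR x2) OR (x1 IFF (x1 AND x3))   — eliminate IMPLIES
⇔ NOT (NOT x1 OR x2) OR ((x1 IMPLIES (x1 AND x3)) AND ((x1 AND x3) IMPLIES x1))   — eliminate IFF
⇔ NOT (NOT x1 OR x2) OR ((NOT x1 OR (x1 AND x3)) AND ((x1 AND x3) IMPLIES x1))   — eliminate IMPLIES
⇔ NOT (NOT x1 OR x2) OR ((NOT x1 OR (x1 AND x3)) AND (NOT (x1 AND x3) OR x1))   — eliminate IMPLIES
⇔ (NOT NOT x1 AND NOT x2) OR ((NOT x1 OR (x1 AND x3)) AND (NOT (x1 AND x3) OR x1))   — De Morgan
⇔ (x1 AND NOT x2) OR ((NOT x1 OR (x1 AND x3)) AND (NOT (x1 AND x3) OR x1))   — double negation
⇔ (x1 AND NOT x2) OR ((NOT x1 OR (x1 AND x3)) AND (NOT x1 OR NOT x3 OR x1))   — De Morgan
⇔ (x1 AND NOT x2) OR (NOT x1 AND NOT x1) OR (NOT x1 AND NOT x3) OR (NOT x1 AND x1) OR (x1 AND x3 AND NOT x1) OR (x1 AND x3 AND NOT x3) OR (x1 AND x3 AND x1)   — distribute AND over OR
⇔ (x1 AND NOT x2) OR NOT x1 OR (x1 AND x3)   — simplify

(x1 AND NOT x2) OR NOT x1 OR (x1 AND x3)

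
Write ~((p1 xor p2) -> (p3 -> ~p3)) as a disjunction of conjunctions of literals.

~((p1 xor p2) -> (p3 -> ~p3))
⇔ ~(~(p1 xor p2) | (p3 -> ~p3))   [eliminate ->]
⇔ ~(~((p1 & ~p2) | (~p1 & p2)) | (p3 -> ~p3))   [expand xor]
⇔ ~(~((p1 & ~p2) | (~p1 & p2)) | ~p3 | ~p3)   [eliminate ->]
⇔ ~~((p1 & ~p2) | (~p1 & p2)) & ~~p3 & ~~p3   [De Morgan]
⇔ ((p1 & ~p2) | (~p1 & p2)) & ~~p3 & ~~p3   [double negation]
⇔ ((p1 & ~p2) | (~p1 & p2)) & p3 & ~~p3   [double negation]
⇔ ((p1 & ~p2) | (~p1 & p2)) & p3 & p3   [double negation]
⇔ (p1 & ~p2 & p3 & p3) | (~p1 & p2 & p3 & p3)   [distribute & over |]
⇔ (p1 & ~p2 & p3) | (~p1 & p2 & p3)   [simplify]

(p1 & ~p2 & p3) | (~p1 & p2 & p3)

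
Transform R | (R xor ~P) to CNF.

R | (R xor ~P)
= R | ((R | ~P) & ~(R & ~P))   (expand xor)
= R | ((R | ~P) & (~R | ~~P))   (De Morgan)
= R | ((R | ~P) & (~R | P))   (double negation)
= (R | R | ~P) & (R | ~R | P)   (distribute | over &)
= R | ~P   (simplify)

R | ~P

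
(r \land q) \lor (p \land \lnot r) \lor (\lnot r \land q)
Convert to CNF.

(r \land q) \lor (p \land \lnot r) \lor (\lnot r \land q)
⇔ (r \lor p \lor \lnot r) \land (r \lor p \lor q) \land (r \lor \lnot r \lor \lnot r) \land (r \lor \lnot r \lor q) \land (q \lor p \lor \lnot r) \land (q \lor p \lor q) \land (q \lor \lnot r \lor \lnot r) \land (q \lor \lnot r \lor q)
⇔ (q \lor p) \land (q \lor \lnot r)

(q \lor p) \land (q \lor \lnot r)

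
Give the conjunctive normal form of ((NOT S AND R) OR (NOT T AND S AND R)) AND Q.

(NOT S OR NOT T) AND R AND Q

((NOT S AND R) OR (NOT T AND S AND R)) AND Q
≡ (NOT S OR NOT T) AND (NOT S OR S) AND (NOT S OR R) AND (R OR NOT T) AND (R OR S) AND (R OR R) AND Q   — distribute OR over AND
≡ (NOT S OR NOT T) AND R AND Q   — simplify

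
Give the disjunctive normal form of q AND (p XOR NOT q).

q AND p

q AND (p XOR NOT q)
≡ q AND ((p AND NOT NOT q) OR (NOT p AND NOT q))   [expand XOR]
≡ q AND ((p AND q) OR (NOT p AND NOT q))   [double negation]
≡ (q AND p AND q) OR (q AND NOT p AND NOT q)   [distribute AND over OR]
≡ q AND p   [simplify]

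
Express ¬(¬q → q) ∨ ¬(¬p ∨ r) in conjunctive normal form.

¬(¬q → q) ∨ ¬(¬p ∨ r)
≡ ¬(¬¬q ∨ q) ∨ ¬(¬p ∨ r)   [eliminate →]
≡ (¬¬¬q ∧ ¬q) ∨ ¬(¬p ∨ r)   [De Morgan]
≡ (¬q ∧ ¬q) ∨ ¬(¬p ∨ r)   [double negation]
≡ (¬q ∧ ¬q) ∨ (¬¬p ∧ ¬r)   [De Morgan]
≡ (¬q ∧ ¬q) ∨ (p ∧ ¬r)   [double negation]
≡ (¬q ∨ p) ∧ (¬q ∨ ¬r) ∧ (¬q ∨ p) ∧ (¬q ∨ ¬r)   [distribute ∨ over ∧]
≡ (¬q ∨ p) ∧ (¬q ∨ ¬r)   [simplify]

(¬q ∨ p) ∧ (¬q ∨ ¬r)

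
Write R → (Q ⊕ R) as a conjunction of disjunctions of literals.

¬R ∨ ¬Q

R → (Q ⊕ R)
≡ ¬R ∨ (Q ⊕ R)   [eliminate →]
≡ ¬R ∨ ((Q ∨ R) ∧ ¬(Q ∧ R))   [expand ⊕]
≡ ¬R ∨ ((Q ∨ R) ∧ (¬Q ∨ ¬R))   [De Morgan]
≡ (¬R ∨ Q ∨ R) ∧ (¬R ∨ ¬Q ∨ ¬R)   [distribute ∨ over ∧]
≡ ¬R ∨ ¬Q   [simplify]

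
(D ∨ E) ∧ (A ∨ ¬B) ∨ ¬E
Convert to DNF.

D ∧ A ∨ D ∧ ¬B ∨ E ∧ A ∨ E ∧ ¬B ∨ ¬E

(D ∨ E) ∧ (A ∨ ¬B) ∨ ¬E
≡ D ∧ A ∨ D ∧ ¬B ∨ E ∧ A ∨ E ∧ ¬B ∨ ¬E   [distribute ∧ over ∨]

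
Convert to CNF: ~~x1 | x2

x1 | x2

~~x1 | x2
≡ x1 | x2   (double negation)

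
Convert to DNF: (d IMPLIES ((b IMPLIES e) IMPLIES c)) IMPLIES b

(d AND NOT b AND NOT c) OR (d AND e AND NOT c) OR b

(d IMPLIES ((b IMPLIES e) IMPLIES c)) IMPLIES b
≡ NOT (d IMPLIES ((b IMPLIES e) IMPLIES c)) OR b
≡ NOT (NOT d OR ((b IMPLIES e) IMPLIES c)) OR b
≡ NOT (NOT d OR NOT (b IMPLIES e) OR c) OR b
≡ NOT (NOT d OR NOT (NOT b OR e) OR c) OR b
≡ (NOT NOT d AND NOT NOT (NOT b OR e) AND NOT c) OR b
≡ (d AND NOT NOT (NOT b OR e) AND NOT c) OR b
≡ (d AND (NOT b OR e) AND NOT c) OR b
≡ (d AND NOT b AND NOT c) OR (d AND e AND NOT c) OR b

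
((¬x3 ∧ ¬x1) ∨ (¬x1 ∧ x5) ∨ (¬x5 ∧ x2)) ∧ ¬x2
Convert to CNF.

((¬x3 ∧ ¬x1) ∨ (¬x1 ∧ x5) ∨ (¬x5 ∧ x2)) ∧ ¬x2
⇔ (¬x3 ∨ ¬x1 ∨ ¬x5) ∧ (¬x3 ∨ ¬x1 ∨ x2) ∧ (¬x3 ∨ x5 ∨ ¬x5) ∧ (¬x3 ∨ x5 ∨ x2) ∧ (¬x1 ∨ ¬x1 ∨ ¬x5) ∧ (¬x1 ∨ ¬x1 ∨ x2) ∧ (¬x1 ∨ x5 ∨ ¬x5) ∧ (¬x1 ∨ x5 ∨ x2) ∧ ¬x2
⇔ (¬x3 ∨ x5 ∨ x2) ∧ (¬x1 ∨ ¬x5) ∧ (¬x1 ∨ x2) ∧ ¬x2

(¬x3 ∨ x5 ∨ x2) ∧ (¬x1 ∨ ¬x5) ∧ (¬x1 ∨ x2) ∧ ¬x2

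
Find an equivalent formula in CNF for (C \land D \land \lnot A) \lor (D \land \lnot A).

D \land \lnot A

(C \land D \land \lnot A) \lor (D \land \lnot A)
≡ (C \lor D) \land (C \lor \lnot A) \land (D \lor D) \land (D \lor \lnot A) \land (\lnot A \lor D) \land (\lnot A \lor \lnot A)   (distribute \lor over \land)
≡ D \land \lnot A   (simplify)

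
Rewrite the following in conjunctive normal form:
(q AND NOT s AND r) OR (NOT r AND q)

q AND (NOT s OR NOT r)

(q AND NOT s AND r) OR (NOT r AND q)
= (q OR NOT r) AND (q OR q) AND (NOT s OR NOT r) AND (NOT s OR q) AND (r OR NOT r) AND (r OR q)   (distribute OR over AND)
= q AND (NOT s OR NOT r)   (simplify)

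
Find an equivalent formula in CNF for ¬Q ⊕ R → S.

(Q ∨ R ∨ S) ∧ (¬R ∨ ¬Q ∨ S)

¬Q ⊕ R → S
≡ ¬(¬Q ⊕ R) ∨ S
≡ ¬((¬Q ∨ R) ∧ ¬(¬Q ∧ R)) ∨ S
≡ ¬(¬Q ∨ R) ∨ ¬¬(¬Q ∧ R) ∨ S
≡ ¬¬Q ∧ ¬R ∨ ¬¬(¬Q ∧ R) ∨ S
≡ Q ∧ ¬R ∨ ¬¬(¬Q ∧ R) ∨ S
≡ Q ∧ ¬R ∨ ¬Q ∧ R ∨ S
≡ (Q ∨ ¬Q ∨ S) ∧ (Q ∨ R ∨ S) ∧ (¬R ∨ ¬Q ∨ S) ∧ (¬R ∨ R ∨ S)
≡ (Q ∨ R ∨ S) ∧ (¬R ∨ ¬Q ∨ S)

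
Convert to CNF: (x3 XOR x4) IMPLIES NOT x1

(NOT x3 OR x4 OR NOT x1) AND (NOT x4 OR x3 OR NOT x1)

(x3 XOR x4) IMPLIES NOT x1
≡ NOT (x3 XOR x4) OR NOT x1   [eliminate IMPLIES]
≡ NOT ((x3 OR x4) AND NOT (x3 AND x4)) OR NOT x1   [expand XOR]
≡ NOT (x3 OR x4) OR NOT NOT (x3 AND x4) OR NOT x1   [De Morgan]
≡ (NOT x3 AND NOT x4) OR NOT NOT (x3 AND x4) OR NOT x1   [De Morgan]
≡ (NOT x3 AND NOT x4) OR (x3 AND x4) OR NOT x1   [double negation]
≡ (NOT x3 OR x3 OR NOT x1) AND (NOT x3 OR x4 OR NOT x1) AND (NOT x4 OR x3 OR NOT x1) AND (NOT x4 OR x4 OR NOT x1)   [distribute OR over AND]
≡ (NOT x3 OR x4 OR NOT x1) AND (NOT x4 OR x3 OR NOT x1)   [simplify]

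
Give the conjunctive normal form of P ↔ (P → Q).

(¬P ∨ Q) ∧ P

P ↔ (P → Q)
= (P → (P → Q)) ∧ ((P → Q) → P)   [eliminate ↔]
= (¬P ∨ (P → Q)) ∧ ((P → Q) → P)   [eliminate →]
= (¬P ∨ ¬P ∨ Q) ∧ ((P → Q) → P)   [eliminate →]
= (¬P ∨ ¬P ∨ Q) ∧ (¬(P → Q) ∨ P)   [eliminate →]
= (¬P ∨ ¬P ∨ Q) ∧ (¬(¬P ∨ Q) ∨ P)   [eliminate →]
= (¬P ∨ ¬P ∨ Q) ∧ ((¬¬P ∧ ¬Q) ∨ P)   [De Morgan]
= (¬P ∨ ¬P ∨ Q) ∧ ((P ∧ ¬Q) ∨ P)   [double negation]
= (¬P ∨ ¬P ∨ Q) ∧ (P ∨ P) ∧ (¬Q ∨ P)   [distribute ∨ over ∧]
= (¬P ∨ Q) ∧ P   [simplify]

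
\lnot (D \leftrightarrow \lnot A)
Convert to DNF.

(D \land A) \lor (\lnot A \land \lnot D)

\lnot (D \leftrightarrow \lnot A)
⇔ \lnot ((D \to \lnot A) \land (\lnot A \to D))
⇔ \lnot ((\lnot D \lor \lnot A) \land (\lnot A \to D))
⇔ \lnot ((\lnot D \lor \lnot A) \land (\lnot \lnot A \lor D))
⇔ \lnot (\lnot D \lor \lnot A) \lor \lnot (\lnot \lnot A \lor D)
⇔ (\lnot \lnot D \land \lnot \lnot A) \lor \lnot (\lnot \lnot A \lor D)
⇔ (D \land \lnot \lnot A) \lor \lnot (\lnot \lnot A \lor D)
⇔ (D \land A) \lor \lnot (\lnot \lnot A \lor D)
⇔ (D \land A) \lor (\lnot \lnot \lnot A \land \lnot D)
⇔ (D \land A) \lor (\lnot A \land \lnot D)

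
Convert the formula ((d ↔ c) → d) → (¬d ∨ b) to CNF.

¬d ∨ b

((d ↔ c) → d) → (¬d ∨ b)
= ¬((d ↔ c) → d) ∨ ¬d ∨ b   [eliminate →]
= ¬(¬(d ↔ c) ∨ d) ∨ ¬d ∨ b   [eliminate →]
= ¬(¬((d → c) ∧ (c → d)) ∨ d) ∨ ¬d ∨ b   [eliminate ↔]
= ¬(¬((¬d ∨ c) ∧ (c → d)) ∨ d) ∨ ¬d ∨ b   [eliminate →]
= ¬(¬((¬d ∨ c) ∧ (¬c ∨ d)) ∨ d) ∨ ¬d ∨ b   [eliminate →]
= (¬¬((¬d ∨ c) ∧ (¬c ∨ d)) ∧ ¬d) ∨ ¬d ∨ b   [De Morgan]
= ((¬d ∨ c) ∧ (¬c ∨ d) ∧ ¬d) ∨ ¬d ∨ b   [double negation]
= (¬d ∨ c ∨ ¬d ∨ b) ∧ (¬c ∨ d ∨ ¬d ∨ b) ∧ (¬d ∨ ¬d ∨ b)   [distribute ∨ over ∧]
= ¬d ∨ b   [simplify]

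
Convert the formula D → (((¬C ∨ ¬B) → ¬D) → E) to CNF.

¬D ∨ ¬C ∨ ¬B ∨ E

D → (((¬C ∨ ¬B) → ¬D) → E)
≡ ¬D ∨ (((¬C ∨ ¬B) → ¬D) → E)   — eliminate →
≡ ¬D ∨ ¬((¬C ∨ ¬B) → ¬D) ∨ E   — eliminate →
≡ ¬D ∨ ¬(¬(¬C ∨ ¬B) ∨ ¬D) ∨ E   — eliminate →
≡ ¬D ∨ (¬¬(¬C ∨ ¬B) ∧ ¬¬D) ∨ E   — De Morgan
≡ ¬D ∨ ((¬C ∨ ¬B) ∧ ¬¬D) ∨ E   — double negation
≡ ¬D ∨ ((¬C ∨ ¬B) ∧ D) ∨ E   — double negation
≡ (¬D ∨ ¬C ∨ ¬B ∨ E) ∧ (¬D ∨ D ∨ E)   — distribute ∨ over ∧
≡ ¬D ∨ ¬C ∨ ¬B ∨ E   — simplify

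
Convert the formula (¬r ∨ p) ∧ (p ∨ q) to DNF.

(¬r ∨ p) ∧ (p ∨ q)
⇔ (¬r ∧ p) ∨ (¬r ∧ q) ∨ (p ∧ p) ∨ (p ∧ q)   — distribute ∧ over ∨
⇔ (¬r ∧ q) ∨ p   — simplify

(¬r ∧ q) ∨ p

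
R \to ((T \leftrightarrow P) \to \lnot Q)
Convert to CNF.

(\lnot R \lor T \lor P \lor \lnot Q) \land (\lnot R \lor \lnot P \lor \lnot T \lor \lnot Q)

R \to ((T \leftrightarrow P) \to \lnot Q)
= \lnot R \lor ((T \leftrightarrow P) \to \lnot Q)   [eliminate \to]
= \lnot R \lor \lnot (T \leftrightarrow P) \lor \lnot Q   [eliminate \to]
= \lnot R \lor \lnot ((T \to P) \land (P \to T)) \lor \lnot Q   [eliminate \leftrightarrow]
= \lnot R \lor \lnot ((\lnot T \lor P) \land (P \to T)) \lor \lnot Q   [eliminate \to]
= \lnot R \lor \lnot ((\lnot T \lor P) \land (\lnot P \lor T)) \lor \lnot Q   [eliminate \to]
= \lnot R \lor \lnot (\lnot T \lor P) \lor \lnot (\lnot P \lor T) \lor \lnot Q   [De Morgan]
= \lnot R \lor (\lnot \lnot T \land \lnot P) \lor \lnot (\lnot P \lor T) \lor \lnot Q   [De Morgan]
= \lnot R \lor (T \land \lnot P) \lor \lnot (\lnot P \lor T) \lor \lnot Q   [double negation]
= \lnot R \lor (T \land \lnot P) \lor (\lnot \lnot P \land \lnot T) \lor \lnot Q   [De Morgan]
= \lnot R \lor (T \land \lnot P) \lor (P \land \lnot T) \lor \lnot Q   [double negation]
= (\lnot R \lor T \lor P \lor \lnot Q) \land (\lnot R \lor T \lor \lnot T \lor \lnot Q) \land (\lnot R \lor \lnot P \lor P \lor \lnot Q) \land (\lnot R \lor \lnot P \lor \lnot T \lor \lnot Q)   [distribute \lor over \land]
= (\lnot R \lor T \lor P \lor \lnot Q) \land (\lnot R \lor \lnot P \lor \lnot T \lor \lnot Q)   [simplify]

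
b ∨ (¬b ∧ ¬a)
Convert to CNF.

b ∨ ¬a

b ∨ (¬b ∧ ¬a)
≡ (b ∨ ¬b) ∧ (b ∨ ¬a)   — distribute ∨ over ∧
≡ b ∨ ¬a   — simplify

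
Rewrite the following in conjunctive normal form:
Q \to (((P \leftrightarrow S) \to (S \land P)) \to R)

(\lnot Q \lor \lnot P \lor S \lor R) \land (\lnot Q \lor \lnot S \lor P \lor R) \land (\lnot Q \lor \lnot S \lor \lnot P \lor R)

Q \to (((P \leftrightarrow S) \to (S \land P)) \to R)
≡ \lnot Q \lor (((P \leftrightarrow S) \to (S \land P)) \to R)   — eliminate \to
≡ \lnot Q \lor \lnot ((P \leftrightarrow S) \to (S \land P)) \lor R   — eliminate \to
≡ \lnot Q \lor \lnot (\lnot (P \leftrightarrow S) \lor (S \land P)) \lor R   — eliminate \to
≡ \lnot Q \lor \lnot (\lnot ((P \to S) \land (S \to P)) \lor (S \land P)) \lor R   — eliminate \leftrightarrow
≡ \lnot Q \lor \lnot (\lnot ((\lnot P \lor S) \land (S \to P)) \lor (S \land P)) \lor R   — eliminate \to
≡ \lnot Q \lor \lnot (\lnot ((\lnot P \lor S) \land (\lnot S \lor P)) \lor (S \land P)) \lor R   — eliminate \to
≡ \lnot Q \lor (\lnot \lnot ((\lnot P \lor S) \land (\lnot S \lor P)) \land \lnot (S \land P)) \lor R   — De Morgan
≡ \lnot Q \lor ((\lnot P \lor S) \land (\lnot S \lor P) \land \lnot (S \land P)) \lor R   — double negation
≡ \lnot Q \lor ((\lnot P \lor S) \land (\lnot S \lor P) \land (\lnot S \lor \lnot P)) \lor R   — De Morgan
≡ (\lnot Q \lor \lnot P \lor S \lor R) \land (\lnot Q \lor \lnot S \lor P \lor R) \land (\lnot Q \lor \lnot S \lor \lnot P \lor R)   — distribute \lor over \land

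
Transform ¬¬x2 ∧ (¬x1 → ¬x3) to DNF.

(x2 ∧ x1) ∨ (x2 ∧ ¬x3)

¬¬x2 ∧ (¬x1 → ¬x3)
= ¬¬x2 ∧ (¬¬x1 ∨ ¬x3)   [eliminate →]
= x2 ∧ (¬¬x1 ∨ ¬x3)   [double negation]
= x2 ∧ (x1 ∨ ¬x3)   [double negation]
= (x2 ∧ x1) ∨ (x2 ∧ ¬x3)   [distribute ∧ over ∨]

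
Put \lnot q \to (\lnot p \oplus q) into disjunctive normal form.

\lnot q \to (\lnot p \oplus q)
≡ \lnot \lnot q \lor (\lnot p \oplus q)
≡ \lnot \lnot q \lor (\lnot p \land \lnot q) \lor (\lnot \lnot p \land q)
≡ q \lor (\lnot p \land \lnot q) \lor (\lnot \lnot p \land q)
≡ q \lor (\lnot p \land \lnot q) \lor (p \land q)
≡ q \lor (\lnot p \land \lnot q)

q \lor (\lnot p \land \lnot q)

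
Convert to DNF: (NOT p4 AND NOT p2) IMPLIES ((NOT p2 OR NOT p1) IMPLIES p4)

(NOT p4 AND NOT p2) IMPLIES ((NOT p2 OR NOT p1) IMPLIES p4)
≡ NOT (NOT p4 AND NOT p2) OR ((NOT p2 OR NOT p1) IMPLIES p4)   [eliminate IMPLIES]
≡ NOT (NOT p4 AND NOT p2) OR NOT (NOT p2 OR NOT p1) OR p4   [eliminate IMPLIES]
≡ NOT NOT p4 OR NOT NOT p2 OR NOT (NOT p2 OR NOT p1) OR p4   [De Morgan]
≡ p4 OR NOT NOT p2 OR NOT (NOT p2 OR NOT p1) OR p4   [double negation]
≡ p4 OR p2 OR NOT (NOT p2 OR NOT p1) OR p4   [double negation]
≡ p4 OR p2 OR (NOT NOT p2 AND NOT NOT p1) OR p4   [De Morgan]
≡ p4 OR p2 OR (p2 AND NOT NOT p1) OR p4   [double negation]
≡ p4 OR p2 OR (p2 AND p1) OR p4   [double negation]
≡ p4 OR p2   [simplify]

p4 OR p2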